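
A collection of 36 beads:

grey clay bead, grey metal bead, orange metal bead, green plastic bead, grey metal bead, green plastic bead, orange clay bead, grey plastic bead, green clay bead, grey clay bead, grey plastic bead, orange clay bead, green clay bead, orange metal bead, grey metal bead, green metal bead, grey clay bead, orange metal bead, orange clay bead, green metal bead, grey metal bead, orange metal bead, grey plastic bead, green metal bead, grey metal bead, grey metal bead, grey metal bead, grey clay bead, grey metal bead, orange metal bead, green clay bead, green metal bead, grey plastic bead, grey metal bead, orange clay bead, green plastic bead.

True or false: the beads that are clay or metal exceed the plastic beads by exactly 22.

True

beads that are clay or metal: 29.
plastic beads: 7.
The claim requires 29 − 7 (= 22) to equal 22, which holds.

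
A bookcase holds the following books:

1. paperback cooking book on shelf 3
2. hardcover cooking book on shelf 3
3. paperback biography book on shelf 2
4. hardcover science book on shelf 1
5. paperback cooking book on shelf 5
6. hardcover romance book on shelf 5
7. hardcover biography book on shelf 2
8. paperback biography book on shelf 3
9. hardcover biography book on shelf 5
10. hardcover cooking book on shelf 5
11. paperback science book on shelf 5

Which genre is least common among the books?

Counts by genre: biography 4, cooking 4, science 2, romance 1.
The minimum is 1, held uniquely by romance.

romance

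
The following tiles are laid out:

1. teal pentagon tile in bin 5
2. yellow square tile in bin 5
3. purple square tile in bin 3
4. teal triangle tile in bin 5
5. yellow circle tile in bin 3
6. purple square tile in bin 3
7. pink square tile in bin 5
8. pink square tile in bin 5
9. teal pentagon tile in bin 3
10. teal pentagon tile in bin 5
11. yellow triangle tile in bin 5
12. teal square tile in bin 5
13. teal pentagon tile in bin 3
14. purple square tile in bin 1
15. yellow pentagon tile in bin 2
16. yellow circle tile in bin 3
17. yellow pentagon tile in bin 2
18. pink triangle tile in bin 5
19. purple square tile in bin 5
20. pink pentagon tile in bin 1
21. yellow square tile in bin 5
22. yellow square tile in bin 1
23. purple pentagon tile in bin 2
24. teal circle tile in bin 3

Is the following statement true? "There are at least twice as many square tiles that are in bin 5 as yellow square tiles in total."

There are 6 square tiles in bin 5.
There are 3 yellow square tiles.
The claim requires 6 ≥ 2 × 3 = 6, which holds.

True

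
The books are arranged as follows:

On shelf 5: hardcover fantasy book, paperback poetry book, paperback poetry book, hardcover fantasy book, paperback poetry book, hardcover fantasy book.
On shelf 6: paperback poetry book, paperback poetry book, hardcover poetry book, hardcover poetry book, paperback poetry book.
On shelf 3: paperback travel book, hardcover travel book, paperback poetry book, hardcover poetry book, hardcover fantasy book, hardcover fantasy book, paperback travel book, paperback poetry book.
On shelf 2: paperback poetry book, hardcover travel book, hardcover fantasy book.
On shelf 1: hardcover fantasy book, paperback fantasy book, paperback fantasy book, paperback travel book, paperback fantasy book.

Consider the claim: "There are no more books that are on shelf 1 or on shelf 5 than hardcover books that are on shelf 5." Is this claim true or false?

False

|books on shelf 1 or on shelf 5| = 11.
|hardcover books on shelf 5| = 3.
The claim requires 11 ≤ 3, which does not hold.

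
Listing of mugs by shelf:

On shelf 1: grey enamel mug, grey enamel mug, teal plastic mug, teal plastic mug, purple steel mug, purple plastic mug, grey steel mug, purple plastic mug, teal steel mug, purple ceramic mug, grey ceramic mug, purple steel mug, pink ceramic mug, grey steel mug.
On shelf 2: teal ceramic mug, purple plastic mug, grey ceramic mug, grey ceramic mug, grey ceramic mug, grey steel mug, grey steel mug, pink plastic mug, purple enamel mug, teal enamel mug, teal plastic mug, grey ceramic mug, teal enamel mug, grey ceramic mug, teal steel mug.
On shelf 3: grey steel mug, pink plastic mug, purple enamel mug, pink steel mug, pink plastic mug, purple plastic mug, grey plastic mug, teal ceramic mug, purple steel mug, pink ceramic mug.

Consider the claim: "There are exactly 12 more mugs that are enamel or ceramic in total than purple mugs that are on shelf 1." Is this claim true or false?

There are 17 mugs that are enamel or ceramic.
There are 5 purple mugs on shelf 1.
The claim requires 17 − 5 (= 12) to equal 12, which holds.

True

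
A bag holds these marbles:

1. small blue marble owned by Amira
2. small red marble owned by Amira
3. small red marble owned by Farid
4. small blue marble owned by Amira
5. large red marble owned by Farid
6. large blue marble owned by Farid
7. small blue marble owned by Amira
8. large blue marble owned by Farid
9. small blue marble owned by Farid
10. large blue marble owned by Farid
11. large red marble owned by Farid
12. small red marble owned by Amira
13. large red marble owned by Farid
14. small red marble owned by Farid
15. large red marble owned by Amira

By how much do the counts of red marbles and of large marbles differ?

red marbles: 8. large marbles: 7.
|8 − 7| = 8 − 7 = 1.

1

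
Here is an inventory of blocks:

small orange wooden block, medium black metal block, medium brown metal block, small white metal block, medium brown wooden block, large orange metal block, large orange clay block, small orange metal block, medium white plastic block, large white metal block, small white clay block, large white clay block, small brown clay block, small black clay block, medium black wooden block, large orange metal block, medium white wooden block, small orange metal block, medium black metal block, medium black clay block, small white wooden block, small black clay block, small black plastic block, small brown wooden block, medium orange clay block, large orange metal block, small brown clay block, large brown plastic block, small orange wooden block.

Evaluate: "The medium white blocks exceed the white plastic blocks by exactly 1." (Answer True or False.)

True

There are 2 medium white blocks.
There is 1 white plastic block.
The claim requires 2 − 1 (= 1) to equal 1, which holds.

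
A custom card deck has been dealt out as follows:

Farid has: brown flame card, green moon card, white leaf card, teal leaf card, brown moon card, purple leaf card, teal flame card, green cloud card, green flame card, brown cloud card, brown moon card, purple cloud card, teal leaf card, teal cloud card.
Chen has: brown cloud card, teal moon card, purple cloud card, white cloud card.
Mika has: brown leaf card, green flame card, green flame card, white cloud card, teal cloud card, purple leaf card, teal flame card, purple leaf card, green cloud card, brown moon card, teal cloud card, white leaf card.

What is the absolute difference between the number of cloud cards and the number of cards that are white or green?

cloud cards: 11. cards that are white or green: 10.
|11 − 10| = 11 − 10 = 1.

1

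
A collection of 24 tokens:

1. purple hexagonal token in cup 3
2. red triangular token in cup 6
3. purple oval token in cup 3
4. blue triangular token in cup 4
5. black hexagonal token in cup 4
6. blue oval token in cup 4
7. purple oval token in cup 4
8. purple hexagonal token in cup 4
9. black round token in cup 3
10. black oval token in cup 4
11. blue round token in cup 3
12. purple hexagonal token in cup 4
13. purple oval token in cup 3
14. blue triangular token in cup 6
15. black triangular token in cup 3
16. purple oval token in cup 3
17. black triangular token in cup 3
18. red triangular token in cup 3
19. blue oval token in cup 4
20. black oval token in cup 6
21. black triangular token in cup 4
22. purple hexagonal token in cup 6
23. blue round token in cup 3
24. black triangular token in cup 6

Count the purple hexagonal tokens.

4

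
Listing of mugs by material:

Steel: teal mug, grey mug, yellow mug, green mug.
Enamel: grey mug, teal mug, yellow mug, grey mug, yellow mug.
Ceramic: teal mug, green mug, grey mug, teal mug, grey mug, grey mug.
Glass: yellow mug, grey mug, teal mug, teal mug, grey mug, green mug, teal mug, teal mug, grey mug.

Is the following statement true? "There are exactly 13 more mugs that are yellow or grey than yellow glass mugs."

False

mugs that are yellow or grey: 13.
yellow glass mugs: 1.
The claim requires 13 − 1 (= 12) to equal 13, which does not hold.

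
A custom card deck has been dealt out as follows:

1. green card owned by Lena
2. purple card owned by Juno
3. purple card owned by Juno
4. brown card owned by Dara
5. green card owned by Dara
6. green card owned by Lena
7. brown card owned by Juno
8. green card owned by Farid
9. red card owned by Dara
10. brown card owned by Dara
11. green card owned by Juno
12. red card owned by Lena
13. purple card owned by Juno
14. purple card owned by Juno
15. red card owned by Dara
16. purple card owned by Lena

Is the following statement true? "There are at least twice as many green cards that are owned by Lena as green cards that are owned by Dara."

|green cards owned by Lena| = 2.
|green cards owned by Dara| = 1.
The claim requires 2 ≥ 2 × 1 = 2, which holds.

True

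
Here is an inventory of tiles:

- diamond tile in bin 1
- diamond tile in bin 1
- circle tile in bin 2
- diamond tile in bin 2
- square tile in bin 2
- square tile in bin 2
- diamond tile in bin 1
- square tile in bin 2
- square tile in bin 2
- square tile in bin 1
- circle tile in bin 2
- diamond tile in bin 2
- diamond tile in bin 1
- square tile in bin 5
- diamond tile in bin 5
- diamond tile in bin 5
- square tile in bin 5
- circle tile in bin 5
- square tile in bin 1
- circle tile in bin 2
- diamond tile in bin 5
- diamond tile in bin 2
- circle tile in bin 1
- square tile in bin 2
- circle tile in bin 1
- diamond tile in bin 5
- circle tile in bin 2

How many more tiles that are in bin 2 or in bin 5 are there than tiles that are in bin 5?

12

tiles in bin 2 or in bin 5: 19.
tiles in bin 5: 7.
19 − 7 = 12.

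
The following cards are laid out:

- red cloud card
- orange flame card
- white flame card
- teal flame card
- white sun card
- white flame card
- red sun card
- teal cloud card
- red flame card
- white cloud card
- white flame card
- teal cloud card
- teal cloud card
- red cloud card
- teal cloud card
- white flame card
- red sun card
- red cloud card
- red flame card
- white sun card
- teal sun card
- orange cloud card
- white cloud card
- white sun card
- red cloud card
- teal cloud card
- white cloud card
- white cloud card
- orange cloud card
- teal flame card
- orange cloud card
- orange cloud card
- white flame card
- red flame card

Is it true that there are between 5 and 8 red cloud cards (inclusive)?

red cloud cards: 4.
The claim requires 5 ≤ 4 ≤ 8, which does not hold.

False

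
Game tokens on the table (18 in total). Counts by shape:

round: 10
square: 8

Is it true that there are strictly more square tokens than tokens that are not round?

False

square tokens: 8.
tokens that are not round: 8.
The claim requires 8 > 8, which does not hold.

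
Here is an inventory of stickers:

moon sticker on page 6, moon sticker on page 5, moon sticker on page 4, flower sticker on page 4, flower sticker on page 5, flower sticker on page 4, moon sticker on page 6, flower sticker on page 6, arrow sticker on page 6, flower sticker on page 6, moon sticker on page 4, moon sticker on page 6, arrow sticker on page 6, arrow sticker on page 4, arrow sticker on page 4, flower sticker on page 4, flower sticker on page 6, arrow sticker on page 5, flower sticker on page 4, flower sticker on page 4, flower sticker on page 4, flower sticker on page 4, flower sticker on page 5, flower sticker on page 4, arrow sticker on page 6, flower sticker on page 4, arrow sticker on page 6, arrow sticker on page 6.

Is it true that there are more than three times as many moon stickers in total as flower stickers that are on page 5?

There are 6 moon stickers.
There are 2 flower stickers on page 5.
The claim requires 6 > 3 × 2 = 6, which does not hold.

False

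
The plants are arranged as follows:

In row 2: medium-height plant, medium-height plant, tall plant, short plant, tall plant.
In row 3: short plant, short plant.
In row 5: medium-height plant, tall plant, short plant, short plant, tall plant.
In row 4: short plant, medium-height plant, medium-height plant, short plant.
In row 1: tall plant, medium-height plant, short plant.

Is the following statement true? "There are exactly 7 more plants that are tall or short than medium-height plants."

True

|plants that are tall or short| = 13.
|medium-height plants| = 6.
The claim requires 13 − 6 (= 7) to equal 7, which holds.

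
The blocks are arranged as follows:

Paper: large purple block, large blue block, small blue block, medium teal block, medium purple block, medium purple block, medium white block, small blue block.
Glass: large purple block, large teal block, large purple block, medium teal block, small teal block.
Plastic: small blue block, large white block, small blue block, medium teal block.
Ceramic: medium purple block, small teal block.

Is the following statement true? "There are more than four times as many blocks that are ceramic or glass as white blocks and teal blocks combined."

blocks that are ceramic or glass: 7.
white blocks: 2; teal blocks: 6; combined: 2 + 6 = 8.
The claim requires 7 > 4 × 8 = 32, which does not hold.

False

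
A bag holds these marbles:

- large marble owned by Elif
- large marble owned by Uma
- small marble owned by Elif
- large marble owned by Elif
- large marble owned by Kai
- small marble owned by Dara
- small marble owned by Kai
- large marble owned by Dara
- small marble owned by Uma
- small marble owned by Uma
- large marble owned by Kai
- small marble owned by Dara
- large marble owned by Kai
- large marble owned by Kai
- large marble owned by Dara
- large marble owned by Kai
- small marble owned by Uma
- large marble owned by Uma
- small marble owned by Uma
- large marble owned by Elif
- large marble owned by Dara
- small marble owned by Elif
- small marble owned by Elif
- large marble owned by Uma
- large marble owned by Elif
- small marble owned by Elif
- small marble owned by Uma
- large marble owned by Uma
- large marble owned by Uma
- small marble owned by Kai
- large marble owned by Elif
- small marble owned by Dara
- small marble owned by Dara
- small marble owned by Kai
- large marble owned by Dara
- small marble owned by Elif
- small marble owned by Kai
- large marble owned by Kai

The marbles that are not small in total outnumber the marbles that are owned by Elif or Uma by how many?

0

marbles that are not small: 20.
marbles owned by Elif or Uma: 20.
20 − 20 = 0.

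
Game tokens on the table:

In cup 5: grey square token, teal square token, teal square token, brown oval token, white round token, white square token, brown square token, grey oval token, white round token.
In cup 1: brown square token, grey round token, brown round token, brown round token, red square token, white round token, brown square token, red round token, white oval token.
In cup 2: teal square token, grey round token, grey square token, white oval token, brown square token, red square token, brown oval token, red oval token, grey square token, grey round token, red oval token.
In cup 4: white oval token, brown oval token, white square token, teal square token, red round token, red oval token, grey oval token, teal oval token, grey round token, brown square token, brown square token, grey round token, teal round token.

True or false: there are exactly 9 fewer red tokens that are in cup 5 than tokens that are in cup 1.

True

There are 0 red tokens in cup 5.
There are 9 tokens in cup 1.
The claim requires 9 − 0 (= 9) to equal 9, which holds.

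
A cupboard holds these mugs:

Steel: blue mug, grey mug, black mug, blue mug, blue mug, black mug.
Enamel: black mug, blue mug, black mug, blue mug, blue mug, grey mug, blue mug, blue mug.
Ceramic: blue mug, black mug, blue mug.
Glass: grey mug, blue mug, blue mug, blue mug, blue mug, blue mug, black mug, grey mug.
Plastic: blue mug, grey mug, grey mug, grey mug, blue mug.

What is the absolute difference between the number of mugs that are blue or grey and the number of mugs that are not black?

0

mugs that are blue or grey: 24. mugs that are not black: 24.
|24 − 24| = 24 − 24 = 0.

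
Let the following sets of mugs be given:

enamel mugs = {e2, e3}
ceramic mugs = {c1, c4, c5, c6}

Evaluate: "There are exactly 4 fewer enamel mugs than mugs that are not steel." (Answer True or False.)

True

enamel mugs: 2.
mugs that are not steel: 6.
The claim requires 6 − 2 (= 4) to equal 4, which holds.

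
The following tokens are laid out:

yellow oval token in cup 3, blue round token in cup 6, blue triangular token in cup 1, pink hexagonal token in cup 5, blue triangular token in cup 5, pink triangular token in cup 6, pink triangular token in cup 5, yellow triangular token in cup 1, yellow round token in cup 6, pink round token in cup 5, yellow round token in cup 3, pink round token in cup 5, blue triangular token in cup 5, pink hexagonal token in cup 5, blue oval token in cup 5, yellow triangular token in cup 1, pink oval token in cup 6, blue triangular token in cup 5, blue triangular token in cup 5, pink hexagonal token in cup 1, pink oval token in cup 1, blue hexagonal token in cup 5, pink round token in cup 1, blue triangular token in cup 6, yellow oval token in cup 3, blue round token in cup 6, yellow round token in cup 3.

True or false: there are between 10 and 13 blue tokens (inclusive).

True

There are 10 blue tokens.
The claim requires 10 ≤ 10 ≤ 13, which holds.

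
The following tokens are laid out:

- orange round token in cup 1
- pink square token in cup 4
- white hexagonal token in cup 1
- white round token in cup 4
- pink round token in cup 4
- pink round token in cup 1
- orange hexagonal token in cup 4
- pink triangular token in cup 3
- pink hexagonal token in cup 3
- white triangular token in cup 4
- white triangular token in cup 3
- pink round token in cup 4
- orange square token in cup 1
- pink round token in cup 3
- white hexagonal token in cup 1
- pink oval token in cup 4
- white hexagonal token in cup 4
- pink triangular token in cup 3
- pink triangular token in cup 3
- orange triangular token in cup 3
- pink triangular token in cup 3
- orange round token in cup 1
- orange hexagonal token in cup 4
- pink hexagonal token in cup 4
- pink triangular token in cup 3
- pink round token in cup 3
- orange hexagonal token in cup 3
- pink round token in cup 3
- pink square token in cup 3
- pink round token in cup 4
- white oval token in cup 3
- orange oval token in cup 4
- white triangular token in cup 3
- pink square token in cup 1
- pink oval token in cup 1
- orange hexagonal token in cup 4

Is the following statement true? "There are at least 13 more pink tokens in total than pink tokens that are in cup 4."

True

pink tokens: 19.
pink tokens in cup 4: 6.
The claim requires 19 − 6 = 13 ≥ 13, which holds.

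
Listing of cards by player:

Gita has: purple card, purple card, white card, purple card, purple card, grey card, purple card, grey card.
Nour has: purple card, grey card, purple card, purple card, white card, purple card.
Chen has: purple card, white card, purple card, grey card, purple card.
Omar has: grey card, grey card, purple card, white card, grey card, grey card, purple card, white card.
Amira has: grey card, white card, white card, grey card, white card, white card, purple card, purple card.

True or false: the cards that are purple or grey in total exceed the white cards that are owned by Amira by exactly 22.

cards that are purple or grey: 26.
white cards owned by Amira: 4.
The claim requires 26 − 4 (= 22) to equal 22, which holds.

True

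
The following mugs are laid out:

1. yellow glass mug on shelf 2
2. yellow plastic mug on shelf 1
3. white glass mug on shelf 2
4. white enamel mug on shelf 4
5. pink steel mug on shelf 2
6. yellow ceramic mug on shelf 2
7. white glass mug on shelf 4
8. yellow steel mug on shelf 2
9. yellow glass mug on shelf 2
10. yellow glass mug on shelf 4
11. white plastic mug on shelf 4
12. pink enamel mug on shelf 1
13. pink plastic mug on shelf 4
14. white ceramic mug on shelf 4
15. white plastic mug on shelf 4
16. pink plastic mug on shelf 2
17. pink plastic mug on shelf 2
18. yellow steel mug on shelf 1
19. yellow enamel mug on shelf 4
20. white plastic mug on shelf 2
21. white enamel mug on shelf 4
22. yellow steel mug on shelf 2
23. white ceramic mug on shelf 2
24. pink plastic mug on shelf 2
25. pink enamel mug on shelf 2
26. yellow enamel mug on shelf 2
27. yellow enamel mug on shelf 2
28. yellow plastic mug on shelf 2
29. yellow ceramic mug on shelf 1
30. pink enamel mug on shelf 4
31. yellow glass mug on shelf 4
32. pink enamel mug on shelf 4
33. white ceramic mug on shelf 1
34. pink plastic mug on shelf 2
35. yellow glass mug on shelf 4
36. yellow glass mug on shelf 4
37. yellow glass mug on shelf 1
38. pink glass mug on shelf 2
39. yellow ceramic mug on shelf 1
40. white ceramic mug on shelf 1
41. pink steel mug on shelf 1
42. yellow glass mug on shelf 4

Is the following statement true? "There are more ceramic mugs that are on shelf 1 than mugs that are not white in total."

False

|ceramic mugs on shelf 1| = 4.
|mugs that are not white| = 31.
The claim requires 4 > 31, which does not hold.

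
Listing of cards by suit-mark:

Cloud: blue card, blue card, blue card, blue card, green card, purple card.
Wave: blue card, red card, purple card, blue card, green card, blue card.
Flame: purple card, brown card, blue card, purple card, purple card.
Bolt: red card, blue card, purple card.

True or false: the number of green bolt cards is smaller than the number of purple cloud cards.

There are 0 green bolt cards.
There is 1 purple cloud card.
The claim requires 0 < 1, which holds.

True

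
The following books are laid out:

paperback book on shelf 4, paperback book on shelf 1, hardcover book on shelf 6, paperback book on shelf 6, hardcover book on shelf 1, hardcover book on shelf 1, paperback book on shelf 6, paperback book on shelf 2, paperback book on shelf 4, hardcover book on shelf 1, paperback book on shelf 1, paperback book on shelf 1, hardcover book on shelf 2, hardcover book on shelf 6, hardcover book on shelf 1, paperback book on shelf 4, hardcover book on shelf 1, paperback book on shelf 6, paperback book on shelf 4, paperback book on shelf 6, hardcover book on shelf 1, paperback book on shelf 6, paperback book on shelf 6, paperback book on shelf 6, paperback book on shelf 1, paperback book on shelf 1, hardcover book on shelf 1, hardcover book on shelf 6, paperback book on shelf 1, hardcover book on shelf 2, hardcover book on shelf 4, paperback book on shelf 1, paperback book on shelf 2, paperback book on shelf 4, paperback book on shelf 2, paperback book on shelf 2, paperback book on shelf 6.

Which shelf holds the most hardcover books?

shelf 1

Counts by shelf (restricted to hardcover books): shelf 1→7, shelf 6→3, shelf 2→2, shelf 4→1.
The maximum is 7, held uniquely by shelf 1.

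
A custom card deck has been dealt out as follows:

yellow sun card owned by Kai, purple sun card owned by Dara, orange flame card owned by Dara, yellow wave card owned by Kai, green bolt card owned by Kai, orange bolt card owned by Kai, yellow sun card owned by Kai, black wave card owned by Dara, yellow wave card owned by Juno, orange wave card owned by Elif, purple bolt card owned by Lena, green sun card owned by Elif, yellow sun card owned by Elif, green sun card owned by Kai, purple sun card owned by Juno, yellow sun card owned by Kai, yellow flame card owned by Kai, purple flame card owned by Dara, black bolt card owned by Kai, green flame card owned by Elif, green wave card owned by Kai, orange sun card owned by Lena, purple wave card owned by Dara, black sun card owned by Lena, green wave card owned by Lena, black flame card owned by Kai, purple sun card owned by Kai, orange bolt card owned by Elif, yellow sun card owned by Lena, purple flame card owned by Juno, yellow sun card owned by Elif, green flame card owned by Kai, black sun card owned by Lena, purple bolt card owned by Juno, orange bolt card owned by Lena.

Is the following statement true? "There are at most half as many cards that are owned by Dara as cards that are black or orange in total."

Count of cards owned by Dara: 5.
There are 11 cards that are black or orange.
The claim requires 2 × 5 = 10 ≤ 11, which holds.

True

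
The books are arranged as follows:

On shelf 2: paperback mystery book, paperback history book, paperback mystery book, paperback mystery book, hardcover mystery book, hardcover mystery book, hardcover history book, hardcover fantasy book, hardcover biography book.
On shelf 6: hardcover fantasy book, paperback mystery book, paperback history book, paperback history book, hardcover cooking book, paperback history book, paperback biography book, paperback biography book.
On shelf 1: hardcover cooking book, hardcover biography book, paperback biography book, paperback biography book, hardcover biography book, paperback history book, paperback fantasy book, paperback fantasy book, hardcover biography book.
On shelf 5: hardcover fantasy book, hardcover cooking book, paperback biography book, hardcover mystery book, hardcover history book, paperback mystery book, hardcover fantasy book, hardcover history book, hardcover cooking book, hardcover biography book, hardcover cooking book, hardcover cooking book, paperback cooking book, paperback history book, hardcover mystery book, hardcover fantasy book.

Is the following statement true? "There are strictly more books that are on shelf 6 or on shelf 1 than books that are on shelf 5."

True

|books on shelf 6 or on shelf 1| = 17.
|books on shelf 5| = 16.
The claim requires 17 > 16, which holds.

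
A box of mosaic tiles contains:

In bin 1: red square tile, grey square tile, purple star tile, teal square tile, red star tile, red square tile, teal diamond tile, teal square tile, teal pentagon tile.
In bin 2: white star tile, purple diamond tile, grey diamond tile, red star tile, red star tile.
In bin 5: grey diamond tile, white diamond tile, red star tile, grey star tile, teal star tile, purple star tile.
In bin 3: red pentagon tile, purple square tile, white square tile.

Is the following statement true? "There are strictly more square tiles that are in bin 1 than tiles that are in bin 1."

False

square tiles in bin 1: 5.
tiles in bin 1: 9.
The claim requires 5 > 9, which does not hold.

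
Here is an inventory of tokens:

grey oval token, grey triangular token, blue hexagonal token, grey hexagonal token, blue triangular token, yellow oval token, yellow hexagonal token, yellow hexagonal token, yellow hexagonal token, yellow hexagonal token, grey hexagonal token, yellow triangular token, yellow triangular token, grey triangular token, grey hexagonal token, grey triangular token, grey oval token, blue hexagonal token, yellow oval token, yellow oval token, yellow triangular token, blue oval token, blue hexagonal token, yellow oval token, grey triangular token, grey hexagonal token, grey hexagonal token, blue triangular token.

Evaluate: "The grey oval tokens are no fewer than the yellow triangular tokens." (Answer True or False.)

There are 2 grey oval tokens.
There are 3 yellow triangular tokens.
The claim requires 2 ≥ 3, which does not hold.

False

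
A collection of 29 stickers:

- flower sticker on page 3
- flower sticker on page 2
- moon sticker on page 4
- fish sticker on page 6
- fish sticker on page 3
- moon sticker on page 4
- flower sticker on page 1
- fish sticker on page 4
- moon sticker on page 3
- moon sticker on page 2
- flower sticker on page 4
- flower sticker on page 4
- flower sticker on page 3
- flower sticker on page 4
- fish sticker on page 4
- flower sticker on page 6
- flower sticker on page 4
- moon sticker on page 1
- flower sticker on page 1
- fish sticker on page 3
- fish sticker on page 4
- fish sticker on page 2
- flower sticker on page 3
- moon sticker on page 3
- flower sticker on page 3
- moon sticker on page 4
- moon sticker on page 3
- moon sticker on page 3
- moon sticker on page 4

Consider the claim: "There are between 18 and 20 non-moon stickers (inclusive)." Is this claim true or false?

True

|non-moon stickers| = 19.
The claim requires 18 ≤ 19 ≤ 20, which holds.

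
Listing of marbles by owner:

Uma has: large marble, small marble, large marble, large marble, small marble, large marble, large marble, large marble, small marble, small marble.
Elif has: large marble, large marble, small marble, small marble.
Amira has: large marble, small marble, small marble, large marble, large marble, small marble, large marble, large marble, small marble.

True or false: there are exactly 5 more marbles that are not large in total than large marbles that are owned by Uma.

False

There are 10 marbles that are not large.
Count of large marbles owned by Uma: 6.
The claim requires 10 − 6 (= 4) to equal 5, which does not hold.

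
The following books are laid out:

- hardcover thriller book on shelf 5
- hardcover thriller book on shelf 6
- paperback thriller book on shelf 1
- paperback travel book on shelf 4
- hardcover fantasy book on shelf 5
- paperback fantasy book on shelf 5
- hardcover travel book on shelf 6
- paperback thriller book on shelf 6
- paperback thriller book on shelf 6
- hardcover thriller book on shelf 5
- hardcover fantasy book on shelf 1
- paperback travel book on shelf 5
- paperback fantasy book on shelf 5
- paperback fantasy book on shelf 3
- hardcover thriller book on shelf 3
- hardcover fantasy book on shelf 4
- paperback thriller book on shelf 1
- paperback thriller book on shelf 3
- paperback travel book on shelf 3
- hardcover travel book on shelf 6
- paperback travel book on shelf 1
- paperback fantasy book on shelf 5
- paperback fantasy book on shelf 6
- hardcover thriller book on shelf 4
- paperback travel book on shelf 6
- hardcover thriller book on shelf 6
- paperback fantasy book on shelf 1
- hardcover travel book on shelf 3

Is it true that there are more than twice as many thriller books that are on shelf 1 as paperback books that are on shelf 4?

False

|thriller books on shelf 1| = 2.
|paperback books on shelf 4| = 1.
The claim requires 2 > 2 × 1 = 2, which does not hold.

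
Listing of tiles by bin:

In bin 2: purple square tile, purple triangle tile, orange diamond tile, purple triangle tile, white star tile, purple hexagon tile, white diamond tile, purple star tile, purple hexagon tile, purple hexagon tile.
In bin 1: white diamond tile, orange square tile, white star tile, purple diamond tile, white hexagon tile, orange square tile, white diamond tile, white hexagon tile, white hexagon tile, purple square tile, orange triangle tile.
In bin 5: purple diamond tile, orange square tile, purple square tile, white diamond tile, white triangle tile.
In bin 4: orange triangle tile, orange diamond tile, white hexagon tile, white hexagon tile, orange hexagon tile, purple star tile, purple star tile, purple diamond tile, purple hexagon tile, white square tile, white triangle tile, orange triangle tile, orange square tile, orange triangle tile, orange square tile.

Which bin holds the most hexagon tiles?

bin 4

Counts by bin (restricted to hexagon tiles): bin 4→4, bin 1→3, bin 2→3, bin 5→0.
The maximum is 4, held uniquely by bin 4.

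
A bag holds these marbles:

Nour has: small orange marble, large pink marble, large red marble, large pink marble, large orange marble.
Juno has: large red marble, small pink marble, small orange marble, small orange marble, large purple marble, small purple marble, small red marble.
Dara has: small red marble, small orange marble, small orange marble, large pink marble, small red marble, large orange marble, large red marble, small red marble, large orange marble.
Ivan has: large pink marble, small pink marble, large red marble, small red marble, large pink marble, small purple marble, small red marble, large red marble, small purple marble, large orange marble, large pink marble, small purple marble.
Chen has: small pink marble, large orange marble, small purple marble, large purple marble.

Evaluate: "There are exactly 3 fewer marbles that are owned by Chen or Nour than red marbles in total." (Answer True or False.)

Count of marbles owned by Chen or Nour: 9.
There are 11 red marbles.
The claim requires 11 − 9 (= 2) to equal 3, which does not hold.

False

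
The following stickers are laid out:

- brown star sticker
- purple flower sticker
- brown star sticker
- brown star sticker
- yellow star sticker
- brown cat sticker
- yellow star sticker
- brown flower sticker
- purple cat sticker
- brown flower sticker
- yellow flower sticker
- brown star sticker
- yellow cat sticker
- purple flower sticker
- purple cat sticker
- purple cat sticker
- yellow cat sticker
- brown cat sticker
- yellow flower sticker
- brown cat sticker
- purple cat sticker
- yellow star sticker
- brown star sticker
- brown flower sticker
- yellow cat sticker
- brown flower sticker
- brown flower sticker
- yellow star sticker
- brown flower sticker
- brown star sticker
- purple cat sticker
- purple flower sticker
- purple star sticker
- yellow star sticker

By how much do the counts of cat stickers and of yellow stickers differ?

cat stickers: 11. yellow stickers: 10.
|11 − 10| = 11 − 10 = 1.

1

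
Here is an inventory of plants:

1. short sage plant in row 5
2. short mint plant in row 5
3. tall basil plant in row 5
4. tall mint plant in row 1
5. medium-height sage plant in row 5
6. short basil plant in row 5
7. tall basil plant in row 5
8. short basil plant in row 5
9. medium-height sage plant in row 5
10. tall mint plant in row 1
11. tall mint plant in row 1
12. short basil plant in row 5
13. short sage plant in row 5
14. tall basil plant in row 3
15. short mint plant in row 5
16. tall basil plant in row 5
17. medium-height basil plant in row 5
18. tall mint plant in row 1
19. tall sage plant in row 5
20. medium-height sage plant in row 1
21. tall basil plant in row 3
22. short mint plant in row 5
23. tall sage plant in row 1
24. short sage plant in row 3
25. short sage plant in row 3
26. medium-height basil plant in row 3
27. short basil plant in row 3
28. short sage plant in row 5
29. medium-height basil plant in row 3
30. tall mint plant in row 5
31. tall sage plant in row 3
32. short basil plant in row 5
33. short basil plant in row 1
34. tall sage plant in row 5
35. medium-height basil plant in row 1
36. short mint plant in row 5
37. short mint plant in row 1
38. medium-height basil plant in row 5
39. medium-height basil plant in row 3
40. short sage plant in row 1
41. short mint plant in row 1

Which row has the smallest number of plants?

Counts by row: row 5→21, row 1→11, row 3→9.
The minimum is 9, held uniquely by row 3.

row 3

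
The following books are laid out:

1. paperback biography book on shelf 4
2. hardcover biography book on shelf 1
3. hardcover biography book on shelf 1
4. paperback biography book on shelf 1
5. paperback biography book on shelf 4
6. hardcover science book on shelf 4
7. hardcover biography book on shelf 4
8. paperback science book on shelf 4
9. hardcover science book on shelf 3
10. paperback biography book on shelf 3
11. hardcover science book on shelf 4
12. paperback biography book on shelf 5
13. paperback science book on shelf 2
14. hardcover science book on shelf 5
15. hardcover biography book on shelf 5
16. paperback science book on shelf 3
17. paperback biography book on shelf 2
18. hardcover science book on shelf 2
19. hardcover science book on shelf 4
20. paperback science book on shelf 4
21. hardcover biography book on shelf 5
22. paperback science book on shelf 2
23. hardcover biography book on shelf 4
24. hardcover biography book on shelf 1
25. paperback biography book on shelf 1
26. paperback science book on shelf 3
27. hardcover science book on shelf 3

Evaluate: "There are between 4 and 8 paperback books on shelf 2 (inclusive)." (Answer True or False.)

False

There are 3 paperback books on shelf 2.
The claim requires 4 ≤ 3 ≤ 8, which does not hold.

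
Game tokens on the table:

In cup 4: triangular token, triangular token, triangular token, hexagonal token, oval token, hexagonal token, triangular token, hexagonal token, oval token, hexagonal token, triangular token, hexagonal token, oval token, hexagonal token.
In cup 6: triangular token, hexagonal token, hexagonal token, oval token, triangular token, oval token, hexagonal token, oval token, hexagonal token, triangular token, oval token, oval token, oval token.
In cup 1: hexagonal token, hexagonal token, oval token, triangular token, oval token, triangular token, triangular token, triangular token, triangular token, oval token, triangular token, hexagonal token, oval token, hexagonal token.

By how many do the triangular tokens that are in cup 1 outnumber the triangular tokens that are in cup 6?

triangular tokens in cup 1: 6.
triangular tokens in cup 6: 3.
6 − 3 = 3.

3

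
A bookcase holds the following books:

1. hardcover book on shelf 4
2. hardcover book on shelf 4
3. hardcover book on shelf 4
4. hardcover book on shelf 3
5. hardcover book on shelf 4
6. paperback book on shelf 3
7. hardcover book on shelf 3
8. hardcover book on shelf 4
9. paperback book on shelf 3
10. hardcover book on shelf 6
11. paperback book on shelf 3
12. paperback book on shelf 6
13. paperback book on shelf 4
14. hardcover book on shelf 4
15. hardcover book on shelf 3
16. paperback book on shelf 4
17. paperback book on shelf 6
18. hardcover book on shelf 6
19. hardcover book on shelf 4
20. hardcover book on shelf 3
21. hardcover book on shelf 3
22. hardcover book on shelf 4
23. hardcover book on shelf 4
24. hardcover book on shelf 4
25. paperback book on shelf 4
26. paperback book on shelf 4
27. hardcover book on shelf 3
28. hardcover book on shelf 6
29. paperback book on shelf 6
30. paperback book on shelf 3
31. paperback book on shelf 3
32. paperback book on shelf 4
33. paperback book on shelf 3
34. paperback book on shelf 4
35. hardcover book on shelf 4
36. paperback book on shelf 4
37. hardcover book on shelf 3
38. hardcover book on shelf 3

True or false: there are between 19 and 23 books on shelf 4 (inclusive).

There are 18 books on shelf 4.
The claim requires 19 ≤ 18 ≤ 23, which does not hold.

False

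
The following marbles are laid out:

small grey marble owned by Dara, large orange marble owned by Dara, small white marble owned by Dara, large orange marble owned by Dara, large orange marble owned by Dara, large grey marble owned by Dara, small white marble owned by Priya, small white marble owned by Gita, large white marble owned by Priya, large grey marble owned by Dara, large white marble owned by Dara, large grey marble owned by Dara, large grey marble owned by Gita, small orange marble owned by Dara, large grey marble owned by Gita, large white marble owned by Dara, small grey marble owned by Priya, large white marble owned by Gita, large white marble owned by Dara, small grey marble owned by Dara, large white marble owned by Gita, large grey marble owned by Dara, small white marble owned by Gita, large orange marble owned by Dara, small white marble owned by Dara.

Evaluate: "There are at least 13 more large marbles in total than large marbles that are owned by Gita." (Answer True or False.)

False

There are 16 large marbles.
Count of large marbles owned by Gita: 4.
The claim requires 16 − 4 = 12 ≥ 13, which does not hold.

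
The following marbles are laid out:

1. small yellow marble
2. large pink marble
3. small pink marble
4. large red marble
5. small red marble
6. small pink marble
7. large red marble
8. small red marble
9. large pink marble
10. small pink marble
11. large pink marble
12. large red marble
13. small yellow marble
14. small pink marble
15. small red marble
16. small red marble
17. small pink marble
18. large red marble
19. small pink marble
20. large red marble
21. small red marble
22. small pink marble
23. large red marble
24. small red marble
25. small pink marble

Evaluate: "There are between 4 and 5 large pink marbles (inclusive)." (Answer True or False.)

False

There are 3 large pink marbles.
The claim requires 4 ≤ 3 ≤ 5, which does not hold.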